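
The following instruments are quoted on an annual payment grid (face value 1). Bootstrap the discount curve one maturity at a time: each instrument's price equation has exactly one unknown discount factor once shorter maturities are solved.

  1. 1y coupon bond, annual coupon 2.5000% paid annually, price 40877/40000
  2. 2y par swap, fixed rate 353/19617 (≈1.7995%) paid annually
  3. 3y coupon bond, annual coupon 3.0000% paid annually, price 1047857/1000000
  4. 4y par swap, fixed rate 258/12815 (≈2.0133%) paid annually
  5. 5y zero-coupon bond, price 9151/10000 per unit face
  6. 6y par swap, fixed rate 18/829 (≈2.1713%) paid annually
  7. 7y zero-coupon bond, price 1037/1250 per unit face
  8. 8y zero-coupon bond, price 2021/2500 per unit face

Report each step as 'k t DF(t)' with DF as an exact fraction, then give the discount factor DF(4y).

step 1 [1y] bond c/1=1/40: DF=(40877/40000 − 1/40·(0))/(1+1/40) = 997/1000 ≈ 0.997000
step 2 [2y] swap r/1=353/19617: DF=(1 − 353/19617·(0.997000))/(1+353/19617) = 9647/10000 ≈ 0.964700
step 3 [3y] bond c/1=3/100: DF=(1047857/1000000 − 3/100·(0.997000+0.964700))/(1+3/100) = 4801/5000 ≈ 0.960200
step 4 [4y] swap r/1=258/12815: DF=(1 − 258/12815·(0.997000+0.964700+0.960200))/(1+258/12815) = 4613/5000 ≈ 0.922600
step 5 [5y] zero: DF = P = 9151/10000 ≈ 0.915100
step 6 [6y] swap r/1=18/829: DF=(1 − 18/829·(0.997000+0.964700+0.960200+0.922600+0.915100))/(1+18/829) = 1097/1250 ≈ 0.877600
step 7 [7y] zero: DF = P = 1037/1250 ≈ 0.829600
step 8 [8y] zero: DF = P = 2021/2500 ≈ 0.808400

1 1 997/1000
2 2 9647/10000
3 3 4801/5000
4 4 4613/5000
5 5 9151/10000
6 6 1097/1250
7 7 1037/1250
8 8 2021/2500
DF(4y) = 4613/5000 ≈ 0.922600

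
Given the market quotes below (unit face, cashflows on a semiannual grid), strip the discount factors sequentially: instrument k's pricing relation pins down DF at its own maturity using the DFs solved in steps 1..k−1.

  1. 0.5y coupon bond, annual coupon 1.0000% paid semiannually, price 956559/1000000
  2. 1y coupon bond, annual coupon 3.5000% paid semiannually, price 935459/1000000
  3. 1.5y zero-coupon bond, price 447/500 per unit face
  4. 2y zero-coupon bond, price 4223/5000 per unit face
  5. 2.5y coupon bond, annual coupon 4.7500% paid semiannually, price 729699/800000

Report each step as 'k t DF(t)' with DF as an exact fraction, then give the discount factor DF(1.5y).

1 1/2 4759/5000
2 1 903/1000
3 3/2 447/500
4 2 4223/5000
5 5/2 2019/2500
DF(1.5y) = 447/500 ≈ 0.894000

step 1 [0.5y] bond c/2=1/200: DF=(956559/1000000 − 1/200·(0))/(1+1/200) = 4759/5000 ≈ 0.951800
step 2 [1y] bond c/2=7/400: DF=(935459/1000000 − 7/400·(0.951800))/(1+7/400) = 903/1000 ≈ 0.903000
step 3 [1.5y] zero: DF = P = 447/500 ≈ 0.894000
step 4 [2y] zero: DF = P = 4223/5000 ≈ 0.844600
step 5 [2.5y] bond c/2=19/800: DF=(729699/800000 − 19/800·(0.951800+0.903000+0.894000+0.844600))/(1+19/800) = 2019/2500 ≈ 0.807600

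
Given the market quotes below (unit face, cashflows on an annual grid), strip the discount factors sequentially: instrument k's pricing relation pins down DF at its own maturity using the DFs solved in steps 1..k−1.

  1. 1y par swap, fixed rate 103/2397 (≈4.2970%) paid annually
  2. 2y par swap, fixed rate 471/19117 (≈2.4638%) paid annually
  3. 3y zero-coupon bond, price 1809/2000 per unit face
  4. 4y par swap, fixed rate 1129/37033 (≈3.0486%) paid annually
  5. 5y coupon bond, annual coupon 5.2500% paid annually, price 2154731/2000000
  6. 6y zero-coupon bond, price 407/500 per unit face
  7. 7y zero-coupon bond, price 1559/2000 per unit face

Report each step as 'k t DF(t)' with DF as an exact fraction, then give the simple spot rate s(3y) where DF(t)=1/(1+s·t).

1 1 2397/2500
2 2 9529/10000
3 3 1809/2000
4 4 8871/10000
5 5 8389/10000
6 6 407/500
7 7 1559/2000
s(3y) = (1/(1809/2000) − 1)/(3) = 191/5427 ≈ 3.5194%

step 1 [1y] swap r/1=103/2397: DF=(1 − 103/2397·(0))/(1+103/2397) = 2397/2500 ≈ 0.958800
step 2 [2y] swap r/1=471/19117: DF=(1 − 471/19117·(0.958800))/(1+471/19117) = 9529/10000 ≈ 0.952900
step 3 [3y] zero: DF = P = 1809/2000 ≈ 0.904500
step 4 [4y] swap r/1=1129/37033: DF=(1 − 1129/37033·(0.958800+0.952900+0.904500))/(1+1129/37033) = 8871/10000 ≈ 0.887100
step 5 [5y] bond c/1=21/400: DF=(2154731/2000000 − 21/400·(0.958800+0.952900+0.904500+0.887100))/(1+21/400) = 8389/10000 ≈ 0.838900
step 6 [6y] zero: DF = P = 407/500 ≈ 0.814000
step 7 [7y] zero: DF = P = 1559/2000 ≈ 0.779500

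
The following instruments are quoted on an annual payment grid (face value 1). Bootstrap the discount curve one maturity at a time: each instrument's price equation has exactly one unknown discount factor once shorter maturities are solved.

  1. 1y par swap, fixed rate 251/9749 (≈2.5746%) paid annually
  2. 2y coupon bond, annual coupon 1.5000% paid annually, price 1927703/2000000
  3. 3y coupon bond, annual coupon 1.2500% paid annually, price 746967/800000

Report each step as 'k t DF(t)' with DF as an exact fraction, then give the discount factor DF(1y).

1 1 9749/10000
2 2 1169/1250
3 3 4493/5000
DF(1y) = 9749/10000 ≈ 0.974900

step 1 [1y] swap r/1=251/9749: DF=(1 − 251/9749·(0))/(1+251/9749) = 9749/10000 ≈ 0.974900
step 2 [2y] bond c/1=3/200: DF=(1927703/2000000 − 3/200·(0.974900))/(1+3/200) = 1169/1250 ≈ 0.935200
step 3 [3y] bond c/1=1/80: DF=(746967/800000 − 1/80·(0.974900+0.935200))/(1+1/80) = 4493/5000 ≈ 0.898600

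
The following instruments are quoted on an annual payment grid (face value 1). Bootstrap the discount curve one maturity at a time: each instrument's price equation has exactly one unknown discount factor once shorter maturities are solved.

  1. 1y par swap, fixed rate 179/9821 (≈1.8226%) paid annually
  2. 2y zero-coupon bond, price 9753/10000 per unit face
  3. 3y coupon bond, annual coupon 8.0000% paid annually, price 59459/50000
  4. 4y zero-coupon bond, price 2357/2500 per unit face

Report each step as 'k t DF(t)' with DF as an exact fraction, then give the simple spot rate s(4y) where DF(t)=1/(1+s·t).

1 1 9821/10000
2 2 9753/10000
3 3 9561/10000
4 4 2357/2500
s(4y) = (1/(2357/2500) − 1)/(4) = 143/9428 ≈ 1.5168%

step 1 [1y] swap r/1=179/9821: DF=(1 − 179/9821·(0))/(1+179/9821) = 9821/10000 ≈ 0.982100
step 2 [2y] zero: DF = P = 9753/10000 ≈ 0.975300
step 3 [3y] bond c/1=2/25: DF=(59459/50000 − 2/25·(0.982100+0.975300))/(1+2/25) = 9561/10000 ≈ 0.956100
step 4 [4y] zero: DF = P = 2357/2500 ≈ 0.942800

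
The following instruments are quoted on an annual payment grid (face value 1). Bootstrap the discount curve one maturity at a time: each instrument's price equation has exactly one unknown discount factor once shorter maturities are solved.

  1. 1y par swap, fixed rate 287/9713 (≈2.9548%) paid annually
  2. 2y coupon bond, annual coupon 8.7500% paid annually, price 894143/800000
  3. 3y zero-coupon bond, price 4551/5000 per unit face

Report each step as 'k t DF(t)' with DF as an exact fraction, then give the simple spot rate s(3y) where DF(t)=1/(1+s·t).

step 1 [1y] swap r/1=287/9713: DF=(1 − 287/9713·(0))/(1+287/9713) = 9713/10000 ≈ 0.971300
step 2 [2y] bond c/1=7/80: DF=(894143/800000 − 7/80·(0.971300))/(1+7/80) = 1187/1250 ≈ 0.949600
step 3 [3y] zero: DF = P = 4551/5000 ≈ 0.910200

1 1 9713/10000
2 2 1187/1250
3 3 4551/5000
s(3y) = (1/(4551/5000) − 1)/(3) = 449/13653 ≈ 3.2887%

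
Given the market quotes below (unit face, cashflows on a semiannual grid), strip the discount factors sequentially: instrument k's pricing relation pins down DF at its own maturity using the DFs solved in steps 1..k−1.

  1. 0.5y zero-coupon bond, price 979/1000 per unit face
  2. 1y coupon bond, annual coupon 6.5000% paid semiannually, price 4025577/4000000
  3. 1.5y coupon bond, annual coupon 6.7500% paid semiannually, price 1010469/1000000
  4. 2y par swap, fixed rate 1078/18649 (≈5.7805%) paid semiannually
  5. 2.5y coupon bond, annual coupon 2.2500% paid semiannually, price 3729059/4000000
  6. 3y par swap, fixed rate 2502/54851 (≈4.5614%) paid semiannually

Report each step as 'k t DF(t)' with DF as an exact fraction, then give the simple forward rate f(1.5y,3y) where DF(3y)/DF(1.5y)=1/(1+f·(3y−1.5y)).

1 1/2 979/1000
2 1 9439/10000
3 3/2 9147/10000
4 2 4461/5000
5 5/2 2201/2500
6 3 8749/10000
f(1.5y,3y) = ((9147/10000)/(8749/10000) − 1)/(3/2) = 796/26247 ≈ 3.0327%

step 1 [0.5y] zero: DF = P = 979/1000 ≈ 0.979000
step 2 [1y] bond c/2=13/400: DF=(4025577/4000000 − 13/400·(0.979000))/(1+13/400) = 9439/10000 ≈ 0.943900
step 3 [1.5y] bond c/2=27/800: DF=(1010469/1000000 − 27/800·(0.979000+0.943900))/(1+27/800) = 9147/10000 ≈ 0.914700
step 4 [2y] swap r/2=539/18649: DF=(1 − 539/18649·(0.979000+0.943900+0.914700))/(1+539/18649) = 4461/5000 ≈ 0.892200
step 5 [2.5y] bond c/2=9/800: DF=(3729059/4000000 − 9/800·(0.979000+0.943900+0.914700+0.892200))/(1+9/800) = 2201/2500 ≈ 0.880400
step 6 [3y] swap r/2=1251/54851: DF=(1 − 1251/54851·(0.979000+0.943900+0.914700+0.892200+0.880400))/(1+1251/54851) = 8749/10000 ≈ 0.874900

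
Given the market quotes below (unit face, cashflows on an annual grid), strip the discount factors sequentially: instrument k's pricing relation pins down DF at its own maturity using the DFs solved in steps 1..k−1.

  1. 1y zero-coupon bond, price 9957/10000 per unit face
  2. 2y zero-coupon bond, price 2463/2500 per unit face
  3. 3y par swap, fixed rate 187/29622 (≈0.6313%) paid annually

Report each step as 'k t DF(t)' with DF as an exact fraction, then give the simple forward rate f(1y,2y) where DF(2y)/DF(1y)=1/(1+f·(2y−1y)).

step 1 [1y] zero: DF = P = 9957/10000 ≈ 0.995700
step 2 [2y] zero: DF = P = 2463/2500 ≈ 0.985200
step 3 [3y] swap r/1=187/29622: DF=(1 − 187/29622·(0.995700+0.985200))/(1+187/29622) = 9813/10000 ≈ 0.981300

1 1 9957/10000
2 2 2463/2500
3 3 9813/10000
f(1y,2y) = ((9957/10000)/(2463/2500) − 1)/(1) = 35/3284 ≈ 1.0658%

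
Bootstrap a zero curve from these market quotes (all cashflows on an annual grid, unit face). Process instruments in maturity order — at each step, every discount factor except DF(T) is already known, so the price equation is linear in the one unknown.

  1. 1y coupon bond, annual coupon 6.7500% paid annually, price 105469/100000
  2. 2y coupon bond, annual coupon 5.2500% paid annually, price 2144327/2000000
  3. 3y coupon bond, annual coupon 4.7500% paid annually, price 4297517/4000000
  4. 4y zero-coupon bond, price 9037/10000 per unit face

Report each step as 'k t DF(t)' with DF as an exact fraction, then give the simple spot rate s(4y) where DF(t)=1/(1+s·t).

step 1 [1y] bond c/1=27/400: DF=(105469/100000 − 27/400·(0))/(1+27/400) = 247/250 ≈ 0.988000
step 2 [2y] bond c/1=21/400: DF=(2144327/2000000 − 21/400·(0.988000))/(1+21/400) = 4847/5000 ≈ 0.969400
step 3 [3y] bond c/1=19/400: DF=(4297517/4000000 − 19/400·(0.988000+0.969400))/(1+19/400) = 9369/10000 ≈ 0.936900
step 4 [4y] zero: DF = P = 9037/10000 ≈ 0.903700

1 1 247/250
2 2 4847/5000
3 3 9369/10000
4 4 9037/10000
s(4y) = (1/(9037/10000) − 1)/(4) = 963/36148 ≈ 2.6640%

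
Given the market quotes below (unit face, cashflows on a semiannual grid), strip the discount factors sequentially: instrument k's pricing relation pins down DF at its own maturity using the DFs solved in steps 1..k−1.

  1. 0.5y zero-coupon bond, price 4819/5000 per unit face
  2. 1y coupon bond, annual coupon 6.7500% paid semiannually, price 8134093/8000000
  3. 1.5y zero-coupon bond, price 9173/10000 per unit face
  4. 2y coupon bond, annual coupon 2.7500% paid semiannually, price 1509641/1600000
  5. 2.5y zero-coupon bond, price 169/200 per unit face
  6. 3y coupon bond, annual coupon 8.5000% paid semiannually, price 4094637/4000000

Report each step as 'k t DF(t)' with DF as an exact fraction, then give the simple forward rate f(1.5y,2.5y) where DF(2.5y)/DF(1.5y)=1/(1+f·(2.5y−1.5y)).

step 1 [0.5y] zero: DF = P = 4819/5000 ≈ 0.963800
step 2 [1y] bond c/2=27/800: DF=(8134093/8000000 − 27/800·(0.963800))/(1+27/800) = 9521/10000 ≈ 0.952100
step 3 [1.5y] zero: DF = P = 9173/10000 ≈ 0.917300
step 4 [2y] bond c/2=11/800: DF=(1509641/1600000 − 11/800·(0.963800+0.952100+0.917300))/(1+11/800) = 8923/10000 ≈ 0.892300
step 5 [2.5y] zero: DF = P = 169/200 ≈ 0.845000
step 6 [3y] bond c/2=17/400: DF=(4094637/4000000 − 17/400·(0.963800+0.952100+0.917300+0.892300+0.845000))/(1+17/400) = 1989/2500 ≈ 0.795600

1 1/2 4819/5000
2 1 9521/10000
3 3/2 9173/10000
4 2 8923/10000
5 5/2 169/200
6 3 1989/2500
f(1.5y,2.5y) = ((9173/10000)/(169/200) − 1)/(1) = 723/8450 ≈ 8.5562%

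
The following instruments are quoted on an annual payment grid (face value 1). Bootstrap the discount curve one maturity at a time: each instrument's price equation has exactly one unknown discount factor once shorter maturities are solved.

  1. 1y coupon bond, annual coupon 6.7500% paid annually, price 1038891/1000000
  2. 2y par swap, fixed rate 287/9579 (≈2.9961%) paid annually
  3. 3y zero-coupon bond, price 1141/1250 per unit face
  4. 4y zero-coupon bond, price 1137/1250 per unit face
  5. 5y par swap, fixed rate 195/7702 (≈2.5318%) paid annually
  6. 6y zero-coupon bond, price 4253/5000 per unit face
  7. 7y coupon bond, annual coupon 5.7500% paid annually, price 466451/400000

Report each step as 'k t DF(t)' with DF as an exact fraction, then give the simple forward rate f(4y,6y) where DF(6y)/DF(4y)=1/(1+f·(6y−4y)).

1 1 2433/2500
2 2 4713/5000
3 3 1141/1250
4 4 1137/1250
5 5 883/1000
6 6 4253/5000
7 7 2013/2500
f(4y,6y) = ((1137/1250)/(4253/5000) − 1)/(2) = 295/8506 ≈ 3.4681%

step 1 [1y] bond c/1=27/400: DF=(1038891/1000000 − 27/400·(0))/(1+27/400) = 2433/2500 ≈ 0.973200
step 2 [2y] swap r/1=287/9579: DF=(1 − 287/9579·(0.973200))/(1+287/9579) = 4713/5000 ≈ 0.942600
step 3 [3y] zero: DF = P = 1141/1250 ≈ 0.912800
step 4 [4y] zero: DF = P = 1137/1250 ≈ 0.909600
step 5 [5y] swap r/1=195/7702: DF=(1 − 195/7702·(0.973200+0.942600+0.912800+0.909600))/(1+195/7702) = 883/1000 ≈ 0.883000
step 6 [6y] zero: DF = P = 4253/5000 ≈ 0.850600
step 7 [7y] bond c/1=23/400: DF=(466451/400000 − 23/400·(0.973200+0.942600+0.912800+0.909600+0.883000+0.850600))/(1+23/400) = 2013/2500 ≈ 0.805200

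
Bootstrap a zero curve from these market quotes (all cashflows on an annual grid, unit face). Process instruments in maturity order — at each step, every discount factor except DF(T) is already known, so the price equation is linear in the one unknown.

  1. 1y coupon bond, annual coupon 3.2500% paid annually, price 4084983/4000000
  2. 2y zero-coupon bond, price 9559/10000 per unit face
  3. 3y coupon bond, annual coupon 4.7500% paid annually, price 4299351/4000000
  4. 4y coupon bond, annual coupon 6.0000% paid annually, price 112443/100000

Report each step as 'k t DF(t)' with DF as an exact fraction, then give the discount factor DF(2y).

1 1 9891/10000
2 2 9559/10000
3 3 9379/10000
4 4 561/625
DF(2y) = 9559/10000 ≈ 0.955900

step 1 [1y] bond c/1=13/400: DF=(4084983/4000000 − 13/400·(0))/(1+13/400) = 9891/10000 ≈ 0.989100
step 2 [2y] zero: DF = P = 9559/10000 ≈ 0.955900
step 3 [3y] bond c/1=19/400: DF=(4299351/4000000 − 19/400·(0.989100+0.955900))/(1+19/400) = 9379/10000 ≈ 0.937900
step 4 [4y] bond c/1=3/50: DF=(112443/100000 − 3/50·(0.989100+0.955900+0.937900))/(1+3/50) = 561/625 ≈ 0.897600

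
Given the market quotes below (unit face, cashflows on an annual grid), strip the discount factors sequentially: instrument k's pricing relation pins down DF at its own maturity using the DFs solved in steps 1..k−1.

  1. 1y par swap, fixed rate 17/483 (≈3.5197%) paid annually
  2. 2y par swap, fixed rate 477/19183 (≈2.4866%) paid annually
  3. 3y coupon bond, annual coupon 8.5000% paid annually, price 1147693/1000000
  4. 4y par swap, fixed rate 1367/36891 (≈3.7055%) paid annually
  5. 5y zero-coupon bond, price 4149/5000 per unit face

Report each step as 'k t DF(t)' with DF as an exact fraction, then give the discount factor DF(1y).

1 1 483/500
2 2 9523/10000
3 3 363/400
4 4 8633/10000
5 5 4149/5000
DF(1y) = 483/500 ≈ 0.966000

step 1 [1y] swap r/1=17/483: DF=(1 − 17/483·(0))/(1+17/483) = 483/500 ≈ 0.966000
step 2 [2y] swap r/1=477/19183: DF=(1 − 477/19183·(0.966000))/(1+477/19183) = 9523/10000 ≈ 0.952300
step 3 [3y] bond c/1=17/200: DF=(1147693/1000000 − 17/200·(0.966000+0.952300))/(1+17/200) = 363/400 ≈ 0.907500
step 4 [4y] swap r/1=1367/36891: DF=(1 − 1367/36891·(0.966000+0.952300+0.907500))/(1+1367/36891) = 8633/10000 ≈ 0.863300
step 5 [5y] zero: DF = P = 4149/5000 ≈ 0.829800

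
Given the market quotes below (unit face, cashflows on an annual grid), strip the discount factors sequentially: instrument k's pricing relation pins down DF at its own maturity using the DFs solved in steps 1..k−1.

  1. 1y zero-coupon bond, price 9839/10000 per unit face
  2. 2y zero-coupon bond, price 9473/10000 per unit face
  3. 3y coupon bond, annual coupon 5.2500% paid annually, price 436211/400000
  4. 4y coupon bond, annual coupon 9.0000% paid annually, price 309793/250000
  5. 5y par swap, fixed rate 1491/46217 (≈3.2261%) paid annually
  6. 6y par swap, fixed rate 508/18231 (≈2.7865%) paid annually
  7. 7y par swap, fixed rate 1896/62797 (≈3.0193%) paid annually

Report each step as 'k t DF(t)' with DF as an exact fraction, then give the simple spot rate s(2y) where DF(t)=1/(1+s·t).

step 1 [1y] zero: DF = P = 9839/10000 ≈ 0.983900
step 2 [2y] zero: DF = P = 9473/10000 ≈ 0.947300
step 3 [3y] bond c/1=21/400: DF=(436211/400000 − 21/400·(0.983900+0.947300))/(1+21/400) = 4699/5000 ≈ 0.939800
step 4 [4y] bond c/1=9/100: DF=(309793/250000 − 9/100·(0.983900+0.947300+0.939800))/(1+9/100) = 4499/5000 ≈ 0.899800
step 5 [5y] swap r/1=1491/46217: DF=(1 − 1491/46217·(0.983900+0.947300+0.939800+0.899800))/(1+1491/46217) = 8509/10000 ≈ 0.850900
step 6 [6y] swap r/1=508/18231: DF=(1 − 508/18231·(0.983900+0.947300+0.939800+0.899800+0.850900))/(1+508/18231) = 2119/2500 ≈ 0.847600
step 7 [7y] swap r/1=1896/62797: DF=(1 − 1896/62797·(0.983900+0.947300+0.939800+0.899800+0.850900+0.847600))/(1+1896/62797) = 1013/1250 ≈ 0.810400

1 1 9839/10000
2 2 9473/10000
3 3 4699/5000
4 4 4499/5000
5 5 8509/10000
6 6 2119/2500
7 7 1013/1250
s(2y) = (1/(9473/10000) − 1)/(2) = 527/18946 ≈ 2.7816%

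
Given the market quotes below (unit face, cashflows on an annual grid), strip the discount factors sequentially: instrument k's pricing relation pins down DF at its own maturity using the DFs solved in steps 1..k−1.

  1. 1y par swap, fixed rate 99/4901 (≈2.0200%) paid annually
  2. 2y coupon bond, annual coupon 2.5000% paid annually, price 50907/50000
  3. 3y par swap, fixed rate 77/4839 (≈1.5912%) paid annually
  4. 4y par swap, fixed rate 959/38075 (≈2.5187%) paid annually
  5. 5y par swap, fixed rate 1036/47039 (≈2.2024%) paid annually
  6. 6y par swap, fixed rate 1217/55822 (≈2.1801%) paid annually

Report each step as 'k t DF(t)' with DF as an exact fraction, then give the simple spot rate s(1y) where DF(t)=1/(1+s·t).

1 1 4901/5000
2 2 4847/5000
3 3 4769/5000
4 4 9041/10000
5 5 2241/2500
6 6 8783/10000
s(1y) = (1/(4901/5000) − 1)/(1) = 99/4901 ≈ 2.0200%

step 1 [1y] swap r/1=99/4901: DF=(1 − 99/4901·(0))/(1+99/4901) = 4901/5000 ≈ 0.980200
step 2 [2y] bond c/1=1/40: DF=(50907/50000 − 1/40·(0.980200))/(1+1/40) = 4847/5000 ≈ 0.969400
step 3 [3y] swap r/1=77/4839: DF=(1 − 77/4839·(0.980200+0.969400))/(1+77/4839) = 4769/5000 ≈ 0.953800
step 4 [4y] swap r/1=959/38075: DF=(1 − 959/38075·(0.980200+0.969400+0.953800))/(1+959/38075) = 9041/10000 ≈ 0.904100
step 5 [5y] swap r/1=1036/47039: DF=(1 − 1036/47039·(0.980200+0.969400+0.953800+0.904100))/(1+1036/47039) = 2241/2500 ≈ 0.896400
step 6 [6y] swap r/1=1217/55822: DF=(1 − 1217/55822·(0.980200+0.969400+0.953800+0.904100+0.896400))/(1+1217/55822) = 8783/10000 ≈ 0.878300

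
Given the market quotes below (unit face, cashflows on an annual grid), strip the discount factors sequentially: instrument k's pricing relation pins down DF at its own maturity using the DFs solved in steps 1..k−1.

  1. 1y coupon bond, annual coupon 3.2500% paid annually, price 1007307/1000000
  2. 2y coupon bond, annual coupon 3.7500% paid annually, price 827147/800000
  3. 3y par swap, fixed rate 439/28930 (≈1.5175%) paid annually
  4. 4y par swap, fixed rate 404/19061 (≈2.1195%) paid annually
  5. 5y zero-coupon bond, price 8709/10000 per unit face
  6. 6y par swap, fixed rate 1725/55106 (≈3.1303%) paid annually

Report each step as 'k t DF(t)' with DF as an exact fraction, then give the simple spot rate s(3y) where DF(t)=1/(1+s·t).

step 1 [1y] bond c/1=13/400: DF=(1007307/1000000 − 13/400·(0))/(1+13/400) = 2439/2500 ≈ 0.975600
step 2 [2y] bond c/1=3/80: DF=(827147/800000 − 3/80·(0.975600))/(1+3/80) = 9613/10000 ≈ 0.961300
step 3 [3y] swap r/1=439/28930: DF=(1 − 439/28930·(0.975600+0.961300))/(1+439/28930) = 9561/10000 ≈ 0.956100
step 4 [4y] swap r/1=404/19061: DF=(1 − 404/19061·(0.975600+0.961300+0.956100))/(1+404/19061) = 1149/1250 ≈ 0.919200
step 5 [5y] zero: DF = P = 8709/10000 ≈ 0.870900
step 6 [6y] swap r/1=1725/55106: DF=(1 − 1725/55106·(0.975600+0.961300+0.956100+0.919200+0.870900))/(1+1725/55106) = 331/400 ≈ 0.827500

1 1 2439/2500
2 2 9613/10000
3 3 9561/10000
4 4 1149/1250
5 5 8709/10000
6 6 331/400
s(3y) = (1/(9561/10000) − 1)/(3) = 439/28683 ≈ 1.5305%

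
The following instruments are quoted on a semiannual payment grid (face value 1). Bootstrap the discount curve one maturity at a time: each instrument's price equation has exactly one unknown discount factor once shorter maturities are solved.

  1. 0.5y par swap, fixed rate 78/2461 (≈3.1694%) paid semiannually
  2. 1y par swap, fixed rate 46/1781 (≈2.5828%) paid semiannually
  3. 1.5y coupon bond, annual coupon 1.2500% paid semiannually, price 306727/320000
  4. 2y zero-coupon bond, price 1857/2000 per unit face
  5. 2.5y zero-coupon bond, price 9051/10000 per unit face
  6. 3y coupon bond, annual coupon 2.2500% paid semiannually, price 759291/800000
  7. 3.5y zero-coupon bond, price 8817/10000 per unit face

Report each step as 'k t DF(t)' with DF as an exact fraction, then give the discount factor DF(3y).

1 1/2 2461/2500
2 1 9747/10000
3 3/2 2351/2500
4 2 1857/2000
5 5/2 9051/10000
6 3 8859/10000
7 7/2 8817/10000
DF(3y) = 8859/10000 ≈ 0.885900

step 1 [0.5y] swap r/2=39/2461: DF=(1 − 39/2461·(0))/(1+39/2461) = 2461/2500 ≈ 0.984400
step 2 [1y] swap r/2=23/1781: DF=(1 − 23/1781·(0.984400))/(1+23/1781) = 9747/10000 ≈ 0.974700
step 3 [1.5y] bond c/2=1/160: DF=(306727/320000 − 1/160·(0.984400+0.974700))/(1+1/160) = 2351/2500 ≈ 0.940400
step 4 [2y] zero: DF = P = 1857/2000 ≈ 0.928500
step 5 [2.5y] zero: DF = P = 9051/10000 ≈ 0.905100
step 6 [3y] bond c/2=9/800: DF=(759291/800000 − 9/800·(0.984400+0.974700+0.940400+0.928500+0.905100))/(1+9/800) = 8859/10000 ≈ 0.885900
step 7 [3.5y] zero: DF = P = 8817/10000 ≈ 0.881700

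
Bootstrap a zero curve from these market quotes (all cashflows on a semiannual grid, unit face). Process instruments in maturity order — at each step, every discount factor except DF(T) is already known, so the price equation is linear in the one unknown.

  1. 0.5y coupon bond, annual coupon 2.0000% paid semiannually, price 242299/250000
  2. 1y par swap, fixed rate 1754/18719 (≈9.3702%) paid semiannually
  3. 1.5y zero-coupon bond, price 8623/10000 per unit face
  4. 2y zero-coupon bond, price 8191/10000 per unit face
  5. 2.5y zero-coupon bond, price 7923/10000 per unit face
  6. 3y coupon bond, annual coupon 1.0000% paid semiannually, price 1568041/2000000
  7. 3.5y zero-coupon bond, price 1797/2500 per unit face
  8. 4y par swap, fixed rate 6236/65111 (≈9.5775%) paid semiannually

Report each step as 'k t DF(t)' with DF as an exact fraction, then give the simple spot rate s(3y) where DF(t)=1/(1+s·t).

1 1/2 2399/2500
2 1 9123/10000
3 3/2 8623/10000
4 2 8191/10000
5 5/2 7923/10000
6 3 1517/2000
7 7/2 1797/2500
8 4 3441/5000
s(3y) = (1/(1517/2000) − 1)/(3) = 161/1517 ≈ 10.6131%

step 1 [0.5y] bond c/2=1/100: DF=(242299/250000 − 1/100·(0))/(1+1/100) = 2399/2500 ≈ 0.959600
step 2 [1y] swap r/2=877/18719: DF=(1 − 877/18719·(0.959600))/(1+877/18719) = 9123/10000 ≈ 0.912300
step 3 [1.5y] zero: DF = P = 8623/10000 ≈ 0.862300
step 4 [2y] zero: DF = P = 8191/10000 ≈ 0.819100
step 5 [2.5y] zero: DF = P = 7923/10000 ≈ 0.792300
step 6 [3y] bond c/2=1/200: DF=(1568041/2000000 − 1/200·(0.959600+0.912300+0.862300+0.819100+0.792300))/(1+1/200) = 1517/2000 ≈ 0.758500
step 7 [3.5y] zero: DF = P = 1797/2500 ≈ 0.718800
step 8 [4y] swap r/2=3118/65111: DF=(1 − 3118/65111·(0.959600+0.912300+0.862300+0.819100+0.792300+0.758500+0.718800))/(1+3118/65111) = 3441/5000 ≈ 0.688200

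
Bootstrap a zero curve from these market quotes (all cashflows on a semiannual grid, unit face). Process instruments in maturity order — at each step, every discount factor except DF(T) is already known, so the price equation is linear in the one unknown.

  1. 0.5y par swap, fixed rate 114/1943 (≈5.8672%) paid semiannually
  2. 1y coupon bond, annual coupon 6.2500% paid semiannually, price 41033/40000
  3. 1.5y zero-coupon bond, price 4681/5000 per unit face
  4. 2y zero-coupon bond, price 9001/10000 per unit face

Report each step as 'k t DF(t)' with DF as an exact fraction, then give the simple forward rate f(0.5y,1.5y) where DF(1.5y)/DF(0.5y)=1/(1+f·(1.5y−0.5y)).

1 1/2 1943/2000
2 1 9653/10000
3 3/2 4681/5000
4 2 9001/10000
f(0.5y,1.5y) = ((1943/2000)/(4681/5000) − 1)/(1) = 353/9362 ≈ 3.7706%

step 1 [0.5y] swap r/2=57/1943: DF=(1 − 57/1943·(0))/(1+57/1943) = 1943/2000 ≈ 0.971500
step 2 [1y] bond c/2=1/32: DF=(41033/40000 − 1/32·(0.971500))/(1+1/32) = 9653/10000 ≈ 0.965300
step 3 [1.5y] zero: DF = P = 4681/5000 ≈ 0.936200
step 4 [2y] zero: DF = P = 9001/10000 ≈ 0.900100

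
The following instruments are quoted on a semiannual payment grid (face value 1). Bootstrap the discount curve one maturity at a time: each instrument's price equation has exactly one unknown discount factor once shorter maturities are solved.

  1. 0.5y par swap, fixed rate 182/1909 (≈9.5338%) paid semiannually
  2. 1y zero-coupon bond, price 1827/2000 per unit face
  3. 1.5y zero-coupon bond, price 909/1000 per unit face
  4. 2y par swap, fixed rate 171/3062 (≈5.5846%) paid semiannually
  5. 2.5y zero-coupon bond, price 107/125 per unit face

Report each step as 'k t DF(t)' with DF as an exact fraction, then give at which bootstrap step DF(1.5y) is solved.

step 1 [0.5y] swap r/2=91/1909: DF=(1 − 91/1909·(0))/(1+91/1909) = 1909/2000 ≈ 0.954500
step 2 [1y] zero: DF = P = 1827/2000 ≈ 0.913500
step 3 [1.5y] zero: DF = P = 909/1000 ≈ 0.909000
step 4 [2y] swap r/2=171/6124: DF=(1 − 171/6124·(0.954500+0.913500+0.909000))/(1+171/6124) = 4487/5000 ≈ 0.897400
step 5 [2.5y] zero: DF = P = 107/125 ≈ 0.856000

1 1/2 1909/2000
2 1 1827/2000
3 3/2 909/1000
4 2 4487/5000
5 5/2 107/125
DF(1.5y) is solved at step 3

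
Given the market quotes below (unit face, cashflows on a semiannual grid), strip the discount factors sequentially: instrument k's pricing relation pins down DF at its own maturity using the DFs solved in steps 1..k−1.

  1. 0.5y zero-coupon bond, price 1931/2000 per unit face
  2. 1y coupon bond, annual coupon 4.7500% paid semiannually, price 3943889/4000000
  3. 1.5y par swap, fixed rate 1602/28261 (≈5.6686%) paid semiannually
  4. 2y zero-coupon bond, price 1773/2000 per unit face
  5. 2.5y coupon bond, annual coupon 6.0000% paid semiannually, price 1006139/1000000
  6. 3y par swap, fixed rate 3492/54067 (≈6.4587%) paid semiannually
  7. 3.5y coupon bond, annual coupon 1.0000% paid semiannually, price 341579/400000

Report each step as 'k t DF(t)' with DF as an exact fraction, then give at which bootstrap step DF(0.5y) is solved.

step 1 [0.5y] zero: DF = P = 1931/2000 ≈ 0.965500
step 2 [1y] bond c/2=19/800: DF=(3943889/4000000 − 19/800·(0.965500))/(1+19/800) = 9407/10000 ≈ 0.940700
step 3 [1.5y] swap r/2=801/28261: DF=(1 − 801/28261·(0.965500+0.940700))/(1+801/28261) = 9199/10000 ≈ 0.919900
step 4 [2y] zero: DF = P = 1773/2000 ≈ 0.886500
step 5 [2.5y] bond c/2=3/100: DF=(1006139/1000000 − 3/100·(0.965500+0.940700+0.919900+0.886500))/(1+3/100) = 8687/10000 ≈ 0.868700
step 6 [3y] swap r/2=1746/54067: DF=(1 − 1746/54067·(0.965500+0.940700+0.919900+0.886500+0.868700))/(1+1746/54067) = 4127/5000 ≈ 0.825400
step 7 [3.5y] bond c/2=1/200: DF=(341579/400000 − 1/200·(0.965500+0.940700+0.919900+0.886500+0.868700+0.825400))/(1+1/200) = 2057/2500 ≈ 0.822800

1 1/2 1931/2000
2 1 9407/10000
3 3/2 9199/10000
4 2 1773/2000
5 5/2 8687/10000
6 3 4127/5000
7 7/2 2057/2500
DF(0.5y) is solved at step 1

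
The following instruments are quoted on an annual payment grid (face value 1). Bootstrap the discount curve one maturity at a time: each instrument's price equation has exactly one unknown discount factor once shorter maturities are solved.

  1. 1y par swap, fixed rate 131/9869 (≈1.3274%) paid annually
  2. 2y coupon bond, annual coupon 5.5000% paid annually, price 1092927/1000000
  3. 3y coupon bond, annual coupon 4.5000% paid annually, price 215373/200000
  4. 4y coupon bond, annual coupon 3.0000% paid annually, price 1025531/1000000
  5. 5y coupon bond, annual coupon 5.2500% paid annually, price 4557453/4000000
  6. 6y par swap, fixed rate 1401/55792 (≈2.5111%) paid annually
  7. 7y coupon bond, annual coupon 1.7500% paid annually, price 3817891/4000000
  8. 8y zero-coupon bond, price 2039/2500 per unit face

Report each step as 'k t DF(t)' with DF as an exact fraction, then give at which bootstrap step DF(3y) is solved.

step 1 [1y] swap r/1=131/9869: DF=(1 − 131/9869·(0))/(1+131/9869) = 9869/10000 ≈ 0.986900
step 2 [2y] bond c/1=11/200: DF=(1092927/1000000 − 11/200·(0.986900))/(1+11/200) = 1969/2000 ≈ 0.984500
step 3 [3y] bond c/1=9/200: DF=(215373/200000 − 9/200·(0.986900+0.984500))/(1+9/200) = 591/625 ≈ 0.945600
step 4 [4y] bond c/1=3/100: DF=(1025531/1000000 − 3/100·(0.986900+0.984500+0.945600))/(1+3/100) = 9107/10000 ≈ 0.910700
step 5 [5y] bond c/1=21/400: DF=(4557453/4000000 − 21/400·(0.986900+0.984500+0.945600+0.910700))/(1+21/400) = 2229/2500 ≈ 0.891600
step 6 [6y] swap r/1=1401/55792: DF=(1 − 1401/55792·(0.986900+0.984500+0.945600+0.910700+0.891600))/(1+1401/55792) = 8599/10000 ≈ 0.859900
step 7 [7y] bond c/1=7/400: DF=(3817891/4000000 − 7/400·(0.986900+0.984500+0.945600+0.910700+0.891600+0.859900))/(1+7/400) = 8421/10000 ≈ 0.842100
step 8 [8y] zero: DF = P = 2039/2500 ≈ 0.815600

1 1 9869/10000
2 2 1969/2000
3 3 591/625
4 4 9107/10000
5 5 2229/2500
6 6 8599/10000
7 7 8421/10000
8 8 2039/2500
DF(3y) is solved at step 3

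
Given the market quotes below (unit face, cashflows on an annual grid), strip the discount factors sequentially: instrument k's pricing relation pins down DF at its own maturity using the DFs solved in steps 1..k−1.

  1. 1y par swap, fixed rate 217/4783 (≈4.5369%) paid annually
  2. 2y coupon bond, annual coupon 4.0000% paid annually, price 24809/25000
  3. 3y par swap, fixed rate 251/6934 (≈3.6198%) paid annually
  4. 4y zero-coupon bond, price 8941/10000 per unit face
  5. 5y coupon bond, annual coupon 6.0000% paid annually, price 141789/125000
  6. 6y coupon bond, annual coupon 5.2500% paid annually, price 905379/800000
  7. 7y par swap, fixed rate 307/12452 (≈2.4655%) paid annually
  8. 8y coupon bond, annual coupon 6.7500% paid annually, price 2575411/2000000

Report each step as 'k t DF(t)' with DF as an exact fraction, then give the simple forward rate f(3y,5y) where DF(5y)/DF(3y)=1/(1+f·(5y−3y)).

step 1 [1y] swap r/1=217/4783: DF=(1 − 217/4783·(0))/(1+217/4783) = 4783/5000 ≈ 0.956600
step 2 [2y] bond c/1=1/25: DF=(24809/25000 − 1/25·(0.956600))/(1+1/25) = 4587/5000 ≈ 0.917400
step 3 [3y] swap r/1=251/6934: DF=(1 − 251/6934·(0.956600+0.917400))/(1+251/6934) = 2249/2500 ≈ 0.899600
step 4 [4y] zero: DF = P = 8941/10000 ≈ 0.894100
step 5 [5y] bond c/1=3/50: DF=(141789/125000 − 3/50·(0.956600+0.917400+0.899600+0.894100))/(1+3/50) = 69/80 ≈ 0.862500
step 6 [6y] bond c/1=21/400: DF=(905379/800000 − 21/400·(0.956600+0.917400+0.899600+0.894100+0.862500))/(1+21/400) = 8493/10000 ≈ 0.849300
step 7 [7y] swap r/1=307/12452: DF=(1 − 307/12452·(0.956600+0.917400+0.899600+0.894100+0.862500+0.849300))/(1+307/12452) = 1693/2000 ≈ 0.846500
step 8 [8y] bond c/1=27/400: DF=(2575411/2000000 − 27/400·(0.956600+0.917400+0.899600+0.894100+0.862500+0.849300+0.846500))/(1+27/400) = 4063/5000 ≈ 0.812600

1 1 4783/5000
2 2 4587/5000
3 3 2249/2500
4 4 8941/10000
5 5 69/80
6 6 8493/10000
7 7 1693/2000
8 8 4063/5000
f(3y,5y) = ((2249/2500)/(69/80) − 1)/(2) = 371/17250 ≈ 2.1507%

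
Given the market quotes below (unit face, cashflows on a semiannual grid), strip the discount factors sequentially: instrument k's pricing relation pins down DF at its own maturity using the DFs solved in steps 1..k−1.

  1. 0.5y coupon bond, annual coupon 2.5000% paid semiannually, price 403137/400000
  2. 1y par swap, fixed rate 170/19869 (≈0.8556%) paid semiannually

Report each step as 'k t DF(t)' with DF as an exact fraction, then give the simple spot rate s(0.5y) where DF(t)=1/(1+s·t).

step 1 [0.5y] bond c/2=1/80: DF=(403137/400000 − 1/80·(0))/(1+1/80) = 4977/5000 ≈ 0.995400
step 2 [1y] swap r/2=85/19869: DF=(1 − 85/19869·(0.995400))/(1+85/19869) = 1983/2000 ≈ 0.991500

1 1/2 4977/5000
2 1 1983/2000
s(0.5y) = (1/(4977/5000) − 1)/(1/2) = 46/4977 ≈ 0.9243%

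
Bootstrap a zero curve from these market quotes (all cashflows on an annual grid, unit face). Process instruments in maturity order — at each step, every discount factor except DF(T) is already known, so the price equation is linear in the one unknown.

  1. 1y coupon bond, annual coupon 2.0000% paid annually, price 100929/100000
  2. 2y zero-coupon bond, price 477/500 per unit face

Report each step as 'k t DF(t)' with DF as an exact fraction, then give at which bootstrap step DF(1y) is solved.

1 1 1979/2000
2 2 477/500
DF(1y) is solved at step 1

step 1 [1y] bond c/1=1/50: DF=(100929/100000 − 1/50·(0))/(1+1/50) = 1979/2000 ≈ 0.989500
step 2 [2y] zero: DF = P = 477/500 ≈ 0.954000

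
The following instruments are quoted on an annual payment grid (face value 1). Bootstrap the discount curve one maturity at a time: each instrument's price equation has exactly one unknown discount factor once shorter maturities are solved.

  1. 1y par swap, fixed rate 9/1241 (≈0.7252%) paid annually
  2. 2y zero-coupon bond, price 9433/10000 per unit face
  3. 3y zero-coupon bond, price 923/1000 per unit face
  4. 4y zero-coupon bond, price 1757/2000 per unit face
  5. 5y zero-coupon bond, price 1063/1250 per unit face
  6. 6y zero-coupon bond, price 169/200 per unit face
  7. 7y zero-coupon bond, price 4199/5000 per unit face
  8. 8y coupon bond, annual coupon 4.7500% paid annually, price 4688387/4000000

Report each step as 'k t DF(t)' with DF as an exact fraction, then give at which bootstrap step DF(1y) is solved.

1 1 1241/1250
2 2 9433/10000
3 3 923/1000
4 4 1757/2000
5 5 1063/1250
6 6 169/200
7 7 4199/5000
8 8 1669/2000
DF(1y) is solved at step 1

step 1 [1y] swap r/1=9/1241: DF=(1 − 9/1241·(0))/(1+9/1241) = 1241/1250 ≈ 0.992800
step 2 [2y] zero: DF = P = 9433/10000 ≈ 0.943300
step 3 [3y] zero: DF = P = 923/1000 ≈ 0.923000
step 4 [4y] zero: DF = P = 1757/2000 ≈ 0.878500
step 5 [5y] zero: DF = P = 1063/1250 ≈ 0.850400
step 6 [6y] zero: DF = P = 169/200 ≈ 0.845000
step 7 [7y] zero: DF = P = 4199/5000 ≈ 0.839800
step 8 [8y] bond c/1=19/400: DF=(4688387/4000000 − 19/400·(0.992800+0.943300+0.923000+0.878500+0.850400+0.845000+0.839800))/(1+19/400) = 1669/2000 ≈ 0.834500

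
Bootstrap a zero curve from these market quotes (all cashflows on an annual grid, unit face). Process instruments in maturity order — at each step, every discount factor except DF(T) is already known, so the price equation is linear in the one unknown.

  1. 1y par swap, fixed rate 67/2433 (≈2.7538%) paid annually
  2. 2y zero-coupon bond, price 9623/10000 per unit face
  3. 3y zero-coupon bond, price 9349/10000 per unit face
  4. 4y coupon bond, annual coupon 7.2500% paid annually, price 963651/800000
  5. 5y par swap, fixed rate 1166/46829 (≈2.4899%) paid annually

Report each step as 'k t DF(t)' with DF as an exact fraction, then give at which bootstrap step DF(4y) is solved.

1 1 2433/2500
2 2 9623/10000
3 3 9349/10000
4 4 9291/10000
5 5 4417/5000
DF(4y) is solved at step 4

step 1 [1y] swap r/1=67/2433: DF=(1 − 67/2433·(0))/(1+67/2433) = 2433/2500 ≈ 0.973200
step 2 [2y] zero: DF = P = 9623/10000 ≈ 0.962300
step 3 [3y] zero: DF = P = 9349/10000 ≈ 0.934900
step 4 [4y] bond c/1=29/400: DF=(963651/800000 − 29/400·(0.973200+0.962300+0.934900))/(1+29/400) = 9291/10000 ≈ 0.929100
step 5 [5y] swap r/1=1166/46829: DF=(1 − 1166/46829·(0.973200+0.962300+0.934900+0.929100))/(1+1166/46829) = 4417/5000 ≈ 0.883400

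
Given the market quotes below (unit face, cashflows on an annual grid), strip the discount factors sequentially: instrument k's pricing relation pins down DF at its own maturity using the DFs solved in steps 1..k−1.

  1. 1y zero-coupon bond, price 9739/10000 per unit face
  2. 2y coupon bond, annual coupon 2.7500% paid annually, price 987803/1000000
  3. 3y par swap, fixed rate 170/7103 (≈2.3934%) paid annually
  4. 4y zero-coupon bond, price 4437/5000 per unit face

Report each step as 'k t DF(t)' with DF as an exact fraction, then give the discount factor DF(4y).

1 1 9739/10000
2 2 9353/10000
3 3 233/250
4 4 4437/5000
DF(4y) = 4437/5000 ≈ 0.887400

step 1 [1y] zero: DF = P = 9739/10000 ≈ 0.973900
step 2 [2y] bond c/1=11/400: DF=(987803/1000000 − 11/400·(0.973900))/(1+11/400) = 9353/10000 ≈ 0.935300
step 3 [3y] swap r/1=170/7103: DF=(1 − 170/7103·(0.973900+0.935300))/(1+170/7103) = 233/250 ≈ 0.932000
step 4 [4y] zero: DF = P = 4437/5000 ≈ 0.887400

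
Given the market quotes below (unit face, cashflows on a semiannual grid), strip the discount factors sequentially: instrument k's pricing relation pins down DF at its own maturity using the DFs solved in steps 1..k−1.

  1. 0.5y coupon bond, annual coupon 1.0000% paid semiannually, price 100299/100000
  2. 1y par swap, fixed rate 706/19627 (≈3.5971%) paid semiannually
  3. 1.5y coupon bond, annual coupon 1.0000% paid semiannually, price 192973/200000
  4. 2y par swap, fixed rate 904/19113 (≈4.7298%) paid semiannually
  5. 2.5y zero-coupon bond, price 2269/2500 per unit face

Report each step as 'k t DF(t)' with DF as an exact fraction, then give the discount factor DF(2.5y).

step 1 [0.5y] bond c/2=1/200: DF=(100299/100000 − 1/200·(0))/(1+1/200) = 499/500 ≈ 0.998000
step 2 [1y] swap r/2=353/19627: DF=(1 − 353/19627·(0.998000))/(1+353/19627) = 9647/10000 ≈ 0.964700
step 3 [1.5y] bond c/2=1/200: DF=(192973/200000 − 1/200·(0.998000+0.964700))/(1+1/200) = 9503/10000 ≈ 0.950300
step 4 [2y] swap r/2=452/19113: DF=(1 − 452/19113·(0.998000+0.964700+0.950300))/(1+452/19113) = 1137/1250 ≈ 0.909600
step 5 [2.5y] zero: DF = P = 2269/2500 ≈ 0.907600

1 1/2 499/500
2 1 9647/10000
3 3/2 9503/10000
4 2 1137/1250
5 5/2 2269/2500
DF(2.5y) = 2269/2500 ≈ 0.907600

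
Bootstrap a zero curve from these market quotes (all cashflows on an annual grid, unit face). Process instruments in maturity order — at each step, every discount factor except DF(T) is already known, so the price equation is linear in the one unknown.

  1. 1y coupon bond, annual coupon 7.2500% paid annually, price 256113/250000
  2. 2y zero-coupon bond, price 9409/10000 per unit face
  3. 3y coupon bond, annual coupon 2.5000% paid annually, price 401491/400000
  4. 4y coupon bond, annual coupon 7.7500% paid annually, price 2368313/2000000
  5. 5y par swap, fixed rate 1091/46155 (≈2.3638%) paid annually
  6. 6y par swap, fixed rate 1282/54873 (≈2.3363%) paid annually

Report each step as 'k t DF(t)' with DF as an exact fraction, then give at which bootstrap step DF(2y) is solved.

step 1 [1y] bond c/1=29/400: DF=(256113/250000 − 29/400·(0))/(1+29/400) = 597/625 ≈ 0.955200
step 2 [2y] zero: DF = P = 9409/10000 ≈ 0.940900
step 3 [3y] bond c/1=1/40: DF=(401491/400000 − 1/40·(0.955200+0.940900))/(1+1/40) = 933/1000 ≈ 0.933000
step 4 [4y] bond c/1=31/400: DF=(2368313/2000000 − 31/400·(0.955200+0.940900+0.933000))/(1+31/400) = 1791/2000 ≈ 0.895500
step 5 [5y] swap r/1=1091/46155: DF=(1 − 1091/46155·(0.955200+0.940900+0.933000+0.895500))/(1+1091/46155) = 8909/10000 ≈ 0.890900
step 6 [6y] swap r/1=1282/54873: DF=(1 − 1282/54873·(0.955200+0.940900+0.933000+0.895500+0.890900))/(1+1282/54873) = 4359/5000 ≈ 0.871800

1 1 597/625
2 2 9409/10000
3 3 933/1000
4 4 1791/2000
5 5 8909/10000
6 6 4359/5000
DF(2y) is solved at step 2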